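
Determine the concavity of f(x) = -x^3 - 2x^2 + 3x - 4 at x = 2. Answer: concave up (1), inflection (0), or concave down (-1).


Concavity is determined by the sign of f''(x).
f(x) = -x^3 - 2x^2 + 3x - 4
f'(x) = -3x^2 - 4x + 3
f''(x) = -6x - 4
f''(2) = -6 * 2 - 4
= -12 - 4
= -16
Since f''(2) < 0, the function is concave down (-1)

-1


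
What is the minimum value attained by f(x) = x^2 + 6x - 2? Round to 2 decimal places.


For a quadratic f(x) = ax^2 + bx + c with a > 0, the minimum is at the vertex.
Vertex x-coordinate: x = -b/(2a)
x = -(6) / (2 * 1)
x = -6/2 = -3
Substitute back to find the minimum value:
f(-3) = 1 * (-3)^2 + 6 * (-3) - 2
= 9 - 18 - 2
= -11 = -11.00

-11.00


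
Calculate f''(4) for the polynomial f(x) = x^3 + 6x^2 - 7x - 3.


First derivative:
f'(x) = 3x^2 + 12x - 7
Second derivative:
f''(x) = 6x + 12
Substitute x = 4:
f''(4) = 6 * 4 + 12
= 24 + 12
= 36

36


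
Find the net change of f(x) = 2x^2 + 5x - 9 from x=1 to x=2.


Net change = f(b) - f(a)
f(x) = 2x^2 + 5x - 9
Compute f(2):
f(2) = 2 * 2^2 + 5 * 2 - 9
= 8 + 10 - 9
= 9
Compute f(1):
f(1) = 2 * 1^2 + 5 * 1 - 9
= 2 + 5 - 9
= -2
Net change = 9 - (-2) = 11

11


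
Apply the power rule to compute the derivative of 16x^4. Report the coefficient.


We apply the power rule: d/dx [ax^n] = a*n * x^(n-1)
d/dx [16x^4]
= 16 * 4 * x^(4-1)
= 64x^3
The coefficient is 64

64


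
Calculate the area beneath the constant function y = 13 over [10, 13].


The area under a constant function y = 13 is a rectangle.
Width = 13 - 10 = 3
Height = 13
Area = width * height
= 3 * 13
= 39

39


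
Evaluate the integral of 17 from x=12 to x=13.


The integral of a constant k over [a, b] equals k * (b - a).
integral from 12 to 13 of 17 dx
= 17 * (13 - 12)
= 17 * 1
= 17

17


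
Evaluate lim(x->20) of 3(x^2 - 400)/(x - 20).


Direct substitution gives 0/0, so we factor the numerator.
Factor: 3(x^2 - 400) = 3 * (x - 20)(x + 20)
Cancel the common factor (x - 20):
3(x^2 - 400)/(x - 20) = 3 * (x + 20)
Now substitute x = 20:
= 3 * (20 + 20) = 120

120


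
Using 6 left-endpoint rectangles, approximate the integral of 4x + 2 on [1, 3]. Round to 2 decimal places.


Left Riemann sum uses left endpoints of each subinterval.
Interval: [1, 3], n = 6
dx = (3 - 1) / 6 = 1/3
Left endpoints: [1, 4/3, 5/3, 2, 7/3, 8/3]
f values: [6, 22/3, 26/3, 10, 34/3, 38/3]
Sum = dx * (sum of f values)
= 1/3 * 56
= 56/3 ≈ 18.67

18.67


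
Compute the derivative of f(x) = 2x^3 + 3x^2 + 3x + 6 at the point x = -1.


Differentiate f(x) = 2x^3 + 3x^2 + 3x + 6 term by term:
f'(x) = 6x^2 + 6x + 3
Substitute x = -1:
f'(-1) = 6 * (-1)^2 + 6 * (-1) + 3
= 6 - 6 + 3
= 3

3


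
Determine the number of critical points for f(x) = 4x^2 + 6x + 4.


Find where f'(x) = 0:
f'(x) = 8x + 6
Set f'(x) = 0:
8x + 6 = 0
x = -6 / 8 = -3/4
This is a linear equation in x, so there is exactly one solution.
Number of critical points: 1

1


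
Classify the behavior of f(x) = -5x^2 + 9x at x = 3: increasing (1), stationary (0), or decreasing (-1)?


Compute f'(x) to determine behavior:
f'(x) = -10x + 9
f'(3) = -10 * 3 + 9
= -30 + 9
= -21
Since f'(3) < 0, the function is decreasing (-1)

-1


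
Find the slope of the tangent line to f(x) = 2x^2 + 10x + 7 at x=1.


The slope of the tangent line equals f'(x) at the point.
f(x) = 2x^2 + 10x + 7
f'(x) = 4x + 10
At x = 1:
f'(1) = 4 * 1 + 10
= 4 + 10
= 14

14


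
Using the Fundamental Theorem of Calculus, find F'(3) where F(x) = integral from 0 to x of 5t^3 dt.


By the Fundamental Theorem of Calculus (Part 1):
If F(x) = integral from 0 to x of f(t) dt, then F'(x) = f(x)
Here f(t) = 5t^3
So F'(x) = 5x^3
Evaluate at x = 3:
F'(3) = 5 * 3^3
= 5 * 27
= 135

135


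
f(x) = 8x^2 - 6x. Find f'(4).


Differentiate term by term using power and sum rules:
f(x) = 8x^2 - 6x
f'(x) = 16x - 6
Substitute x = 4:
f'(4) = 16 * 4 - 6
= 64 - 6
= 58

58


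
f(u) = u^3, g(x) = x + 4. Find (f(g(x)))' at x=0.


Using the chain rule: (f(g(x)))' = f'(g(x)) * g'(x)
First, find g(0):
g(0) = 1 * 0 + 4 = 4
Next, f'(u) = 3u^2
And g'(x) = 1
So f'(g(0)) * g'(0)
= 3 * 4^2 * 1
= 3 * 16 * 1
= 48

48


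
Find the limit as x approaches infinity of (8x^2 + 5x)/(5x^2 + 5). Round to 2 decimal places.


For limits at infinity with equal-degree polynomials,
we compare leading coefficients.
Numerator leading term: 8x^2
Denominator leading term: 5x^2
Divide both by x^2:
lim = (8 + 5/x) / (5 + 5/x^2)
As x -> infinity, the 1/x and 1/x^2 terms vanish:
= 8/5 = 1.60

1.60


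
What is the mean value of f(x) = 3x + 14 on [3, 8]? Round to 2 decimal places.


Average value = 1/(b-a) * integral from a to b of f(x) dx
First compute the integral of 3x + 14:
F(x) = (3/2)x^2 + 14x
F(8) = 3/2 * 64 + 14 * 8 = 208
F(3) = 3/2 * 9 + 14 * 3 = 111/2
Integral = 208 - 111/2 = 305/2
Average = (305/2) / (8 - 3) = (305/2) / 5
= 61/2 = 30.50

30.50


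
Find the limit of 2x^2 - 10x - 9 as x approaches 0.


Since polynomials are continuous, we use direct substitution.
lim(x->0) of 2x^2 - 10x - 9
= 2 * 0^2 - 10 * 0 - 9
= 0 + 0 - 9
= -9

-9


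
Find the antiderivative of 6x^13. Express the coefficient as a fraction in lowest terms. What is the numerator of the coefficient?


Apply the power rule for integration:
integral of ax^n dx = a/(n+1) * x^(n+1) + C
integral of 6x^13 dx
= 6/14 * x^14 + C
= 3/7 * x^14 + C
The coefficient in lowest terms is 3/7, and its numerator is 3

3


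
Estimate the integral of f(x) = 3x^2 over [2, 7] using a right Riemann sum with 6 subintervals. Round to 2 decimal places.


Right Riemann sum uses right endpoints of each subinterval.
Interval: [2, 7], n = 6
dx = (7 - 2) / 6 = 5/6
Right endpoints: [17/6, 11/3, 9/2, 16/3, 37/6, 7]
f values: [289/12, 121/3, 243/4, 256/3, 1369/12, 147]
Sum = dx * (sum of f values)
= 5/6 * 5659/12
= 28295/72 ≈ 392.99

392.99


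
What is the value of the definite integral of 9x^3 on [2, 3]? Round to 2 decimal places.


Find the antiderivative of 9x^3:
F(x) = 9/4 * x^4
Apply the Fundamental Theorem of Calculus:
F(3) - F(2)
= 9/4 * 3^4 - 9/4 * 2^4
= 9/4 * (81 - 16)
= 9/4 * 65
= 585/4 = 146.25

146.25


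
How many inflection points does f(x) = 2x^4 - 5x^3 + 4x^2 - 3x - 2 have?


Inflection points occur where f''(x) = 0 and concavity changes.
f(x) = 2x^4 - 5x^3 + 4x^2 - 3x - 2
f'(x) = 8x^3 - 15x^2 + 8x - 3
f''(x) = 24x^2 - 30x + 8
This is a quadratic in x. Use the discriminant to count real roots.
Discriminant = (-30)^2 - 4 * 24 * 8
= 900 - 768
= 132
Since discriminant > 0, f''(x) = 0 has 2 distinct real solutions.
A quadratic with two distinct real roots changes sign at each root, so concavity changes at both.
Number of inflection points: 2

2


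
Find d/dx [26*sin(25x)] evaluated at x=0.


Apply the chain rule to differentiate 26*sin(25x):
d/dx [26*sin(25x)]
= 26 * cos(25x) * d/dx(25x)
= 26 * 25 * cos(25x)
= 650 * cos(25x)
Evaluate at x = 0:
= 650 * cos(0)
= 650 * 1
= 650

650


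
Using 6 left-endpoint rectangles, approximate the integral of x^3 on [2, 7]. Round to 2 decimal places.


Left Riemann sum uses left endpoints of each subinterval.
Interval: [2, 7], n = 6
dx = (7 - 2) / 6 = 5/6
Left endpoints: [2, 17/6, 11/3, 9/2, 16/3, 37/6]
f values: [8, 4913/216, 1331/27, 729/8, 4096/27, 50653/216]
Sum = dx * (sum of f values)
= 5/6 * 4459/8
= 22295/48 ≈ 464.48

464.48


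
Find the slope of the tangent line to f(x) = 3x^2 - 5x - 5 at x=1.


The slope of the tangent line equals f'(x) at the point.
f(x) = 3x^2 - 5x - 5
f'(x) = 6x - 5
At x = 1:
f'(1) = 6 * 1 - 5
= 6 - 5
= 1

1


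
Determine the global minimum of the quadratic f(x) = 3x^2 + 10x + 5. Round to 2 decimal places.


For a quadratic f(x) = ax^2 + bx + c with a > 0, the minimum is at the vertex.
Vertex x-coordinate: x = -b/(2a)
x = -(10) / (2 * 3)
x = -10/6 = -5/3
Substitute back to find the minimum value:
f(-5/3) = 3 * (-5/3)^2 + 10 * (-5/3) + 5
= 25/3 - 50/3 + 5
= -10/3 ≈ -3.33

-3.33


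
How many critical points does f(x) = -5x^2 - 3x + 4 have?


Find where f'(x) = 0:
f'(x) = -10x - 3
Set f'(x) = 0:
-10x - 3 = 0
x = 3 / (-10) = -3/10
This is a linear equation in x, so there is exactly one solution.
Number of critical points: 1

1


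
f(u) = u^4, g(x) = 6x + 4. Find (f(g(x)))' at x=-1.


Using the chain rule: (f(g(x)))' = f'(g(x)) * g'(x)
First, find g(-1):
g(-1) = 6 * (-1) + 4 = -2
Next, f'(u) = 4u^3
And g'(x) = 6
So f'(g(-1)) * g'(-1)
= 4 * (-2)^3 * 6
= 4 * (-8) * 6
= -192

-192


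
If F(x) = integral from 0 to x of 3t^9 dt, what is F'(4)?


By the Fundamental Theorem of Calculus (Part 1):
If F(x) = integral from 0 to x of f(t) dt, then F'(x) = f(x)
Here f(t) = 3t^9
So F'(x) = 3x^9
Evaluate at x = 4:
F'(4) = 3 * 4^9
= 3 * 262144
= 786432

786432


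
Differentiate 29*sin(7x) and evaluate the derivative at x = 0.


Apply the chain rule to differentiate 29*sin(7x):
d/dx [29*sin(7x)]
= 29 * cos(7x) * d/dx(7x)
= 29 * 7 * cos(7x)
= 203 * cos(7x)
Evaluate at x = 0:
= 203 * cos(0)
= 203 * 1
= 203

203


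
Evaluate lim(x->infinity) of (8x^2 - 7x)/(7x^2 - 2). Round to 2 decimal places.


For limits at infinity with equal-degree polynomials,
we compare leading coefficients.
Numerator leading term: 8x^2
Denominator leading term: 7x^2
Divide both by x^2:
lim = (8 - 7/x) / (7 - 2/x^2)
As x -> infinity, the 1/x and 1/x^2 terms vanish:
= 8/7 ≈ 1.14

1.14


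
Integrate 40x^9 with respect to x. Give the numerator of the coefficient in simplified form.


Apply the power rule for integration:
integral of ax^n dx = a/(n+1) * x^(n+1) + C
integral of 40x^9 dx
= 40/10 * x^10 + C
= 4 * x^10 + C
The coefficient in lowest terms is 4 = 4/1, so its numerator is 4

4


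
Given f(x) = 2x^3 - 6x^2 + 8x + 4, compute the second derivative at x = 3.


First derivative:
f'(x) = 6x^2 - 12x + 8
Second derivative:
f''(x) = 12x - 12
Substitute x = 3:
f''(3) = 12 * 3 - 12
= 36 - 12
= 24

24


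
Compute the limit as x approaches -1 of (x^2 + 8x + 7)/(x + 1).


Direct substitution gives 0/0, so we factor the numerator.
Factor: (x^2 + 8x + 7) = (x + 1)(x + 7)
Cancel the common factor (x + 1):
(x^2 + 8x + 7)/(x + 1) = (x + 7)
Now substitute x = -1:
= (-1) - (-7) = 6

6


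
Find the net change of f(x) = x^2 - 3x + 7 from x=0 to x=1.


Net change = f(b) - f(a)
f(x) = x^2 - 3x + 7
Compute f(1):
f(1) = 1 * 1^2 - 3 * 1 + 7
= 1 - 3 + 7
= 5
Compute f(0):
f(0) = 1 * 0^2 - 3 * 0 + 7
= 0 + 0 + 7
= 7
Net change = 5 - 7 = -2

-2


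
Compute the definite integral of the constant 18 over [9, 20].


The integral of a constant k over [a, b] equals k * (b - a).
integral from 9 to 20 of 18 dx
= 18 * (20 - 9)
= 18 * 11
= 198

198


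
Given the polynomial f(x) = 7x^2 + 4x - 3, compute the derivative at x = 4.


Differentiate term by term using power and sum rules:
f(x) = 7x^2 + 4x - 3
f'(x) = 14x + 4
Substitute x = 4:
f'(4) = 14 * 4 + 4
= 56 + 4
= 60

60


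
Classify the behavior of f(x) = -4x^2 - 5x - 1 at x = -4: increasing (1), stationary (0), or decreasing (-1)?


Compute f'(x) to determine behavior:
f'(x) = -8x - 5
f'(-4) = -8 * (-4) - 5
= 32 - 5
= 27
Since f'(-4) > 0, the function is increasing (1)

1


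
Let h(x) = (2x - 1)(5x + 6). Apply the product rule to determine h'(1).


Let u(x) = 2x - 1 and v(x) = 5x + 6
u'(x) = 2
v'(x) = 5
Product rule: h'(x) = u'(x)*v(x) + u(x)*v'(x)
= 2 * (5x + 6) + (2x - 1) * 5
At x = 1:
u(1) = 2 * 1 - 1 = 1
v(1) = 5 * 1 + 6 = 11
h'(1) = 2 * 11 + 1 * 5
= 22 + 5
= 27

27


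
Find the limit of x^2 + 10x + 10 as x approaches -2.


Since polynomials are continuous, we use direct substitution.
lim(x->-2) of x^2 + 10x + 10
= 1 * (-2)^2 + 10 * (-2) + 10
= 4 - 20 + 10
= -6

-6


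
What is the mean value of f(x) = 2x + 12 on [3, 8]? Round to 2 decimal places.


Average value = 1/(b-a) * integral from a to b of f(x) dx
First compute the integral of 2x + 12:
F(x) = x^2 + 12x
F(8) = 1 * 64 + 12 * 8 = 160
F(3) = 1 * 9 + 12 * 3 = 45
Integral = 160 - 45 = 115
Average = 115 / (8 - 3) = 115 / 5
= 23 = 23.00

23.00


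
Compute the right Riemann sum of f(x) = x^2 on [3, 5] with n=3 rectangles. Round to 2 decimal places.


Right Riemann sum uses right endpoints of each subinterval.
Interval: [3, 5], n = 3
dx = (5 - 3) / 3 = 2/3
Right endpoints: [11/3, 13/3, 5]
f values: [121/9, 169/9, 25]
Sum = dx * (sum of f values)
= 2/3 * 515/9
= 1030/27 ≈ 38.15

38.15


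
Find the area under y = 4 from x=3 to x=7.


The area under a constant function y = 4 is a rectangle.
Width = 7 - 3 = 4
Height = 4
Area = width * height
= 4 * 4
= 16

16


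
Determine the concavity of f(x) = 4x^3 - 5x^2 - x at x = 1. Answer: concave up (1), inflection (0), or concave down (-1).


Concavity is determined by the sign of f''(x).
f(x) = 4x^3 - 5x^2 - x
f'(x) = 12x^2 - 10x - 1
f''(x) = 24x - 10
f''(1) = 24 * 1 - 10
= 24 - 10
= 14
Since f''(1) > 0, the function is concave up (1)

1


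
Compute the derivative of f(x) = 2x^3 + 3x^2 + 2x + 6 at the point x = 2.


Differentiate f(x) = 2x^3 + 3x^2 + 2x + 6 term by term:
f'(x) = 6x^2 + 6x + 2
Substitute x = 2:
f'(2) = 6 * 2^2 + 6 * 2 + 2
= 24 + 12 + 2
= 38

38


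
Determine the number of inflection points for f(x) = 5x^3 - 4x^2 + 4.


Inflection points occur where f''(x) = 0 and concavity changes.
f(x) = 5x^3 - 4x^2 + 4
f'(x) = 15x^2 - 8x
f''(x) = 30x - 8
Set f''(x) = 0:
30x - 8 = 0
x = 8 / 30 = 4/15
Since f''(x) is linear (degree 1), it changes sign at this point.
Therefore there is exactly 1 inflection point.

1


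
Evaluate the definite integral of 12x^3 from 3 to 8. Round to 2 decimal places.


Find the antiderivative of 12x^3:
F(x) = 12/4 * x^4
Apply the Fundamental Theorem of Calculus:
F(8) - F(3)
= 12/4 * 8^4 - 12/4 * 3^4
= 12/4 * (4096 - 81)
= 12/4 * 4015
= 12045 = 12045.00

12045.00


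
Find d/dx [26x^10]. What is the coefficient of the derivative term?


We apply the power rule: d/dx [ax^n] = a*n * x^(n-1)
d/dx [26x^10]
= 26 * 10 * x^(10-1)
= 260x^9
The coefficient is 260

260


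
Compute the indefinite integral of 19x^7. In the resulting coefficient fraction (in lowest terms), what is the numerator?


Apply the power rule for integration:
integral of ax^n dx = a/(n+1) * x^(n+1) + C
integral of 19x^7 dx
= 19/8 * x^8 + C
The coefficient in lowest terms is 19/8, and its numerator is 19

19


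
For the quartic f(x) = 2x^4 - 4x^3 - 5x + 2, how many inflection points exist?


Inflection points occur where f''(x) = 0 and concavity changes.
f(x) = 2x^4 - 4x^3 - 5x + 2
f'(x) = 8x^3 - 12x^2 - 5
f''(x) = 24x^2 - 24x
This is a quadratic in x. Use the discriminant to count real roots.
Discriminant = (-24)^2 - 4 * 24 * 0
= 576 - 0
= 576
Since discriminant > 0, f''(x) = 0 has 2 distinct real solutions.
A quadratic with two distinct real roots changes sign at each root, so concavity changes at both.
Number of inflection points: 2

2


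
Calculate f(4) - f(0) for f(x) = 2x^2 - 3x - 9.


Net change = f(b) - f(a)
f(x) = 2x^2 - 3x - 9
Compute f(4):
f(4) = 2 * 4^2 - 3 * 4 - 9
= 32 - 12 - 9
= 11
Compute f(0):
f(0) = 2 * 0^2 - 3 * 0 - 9
= 0 + 0 - 9
= -9
Net change = 11 - (-9) = 20

20


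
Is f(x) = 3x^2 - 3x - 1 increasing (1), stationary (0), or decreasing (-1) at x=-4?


Compute f'(x) to determine behavior:
f'(x) = 6x - 3
f'(-4) = 6 * (-4) - 3
= -24 - 3
= -27
Since f'(-4) < 0, the function is decreasing (-1)

-1


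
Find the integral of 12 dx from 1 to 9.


The integral of a constant k over [a, b] equals k * (b - a).
integral from 1 to 9 of 12 dx
= 12 * (9 - 1)
= 12 * 8
= 96

96


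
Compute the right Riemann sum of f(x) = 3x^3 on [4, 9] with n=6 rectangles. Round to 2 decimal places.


Right Riemann sum uses right endpoints of each subinterval.
Interval: [4, 9], n = 6
dx = (9 - 4) / 6 = 5/6
Right endpoints: [29/6, 17/3, 13/2, 22/3, 49/6, 9]
f values: [24389/72, 4913/9, 6591/8, 10648/9, 117649/72, 2187]
Sum = dx * (sum of f values)
= 5/6 * 53701/8
= 268505/48 ≈ 5593.85

5593.85


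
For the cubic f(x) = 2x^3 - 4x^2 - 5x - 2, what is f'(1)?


Differentiate f(x) = 2x^3 - 4x^2 - 5x - 2 term by term:
f'(x) = 6x^2 - 8x - 5
Substitute x = 1:
f'(1) = 6 * 1^2 - 8 * 1 - 5
= 6 - 8 - 5
= -7

-7


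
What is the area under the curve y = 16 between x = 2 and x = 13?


The area under a constant function y = 16 is a rectangle.
Width = 13 - 2 = 11
Height = 16
Area = width * height
= 11 * 16
= 176

176


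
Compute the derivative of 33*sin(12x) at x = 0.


Apply the chain rule to differentiate 33*sin(12x):
d/dx [33*sin(12x)]
= 33 * cos(12x) * d/dx(12x)
= 33 * 12 * cos(12x)
= 396 * cos(12x)
Evaluate at x = 0:
= 396 * cos(0)
= 396 * 1
= 396

396


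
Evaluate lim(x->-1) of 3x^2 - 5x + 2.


Since polynomials are continuous, we use direct substitution.
lim(x->-1) of 3x^2 - 5x + 2
= 3 * (-1)^2 - 5 * (-1) + 2
= 3 + 5 + 2
= 10

10


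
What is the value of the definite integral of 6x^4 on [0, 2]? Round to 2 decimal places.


Find the antiderivative of 6x^4:
F(x) = 6/5 * x^5
Apply the Fundamental Theorem of Calculus:
F(2) - F(0)
= 6/5 * 2^5 - 6/5 * 0^5
= 6/5 * (32 - 0)
= 6/5 * 32
= 192/5 = 38.40

38.40


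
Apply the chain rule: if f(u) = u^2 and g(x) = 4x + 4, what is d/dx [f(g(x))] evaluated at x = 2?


Using the chain rule: (f(g(x)))' = f'(g(x)) * g'(x)
First, find g(2):
g(2) = 4 * 2 + 4 = 12
Next, f'(u) = 2u
And g'(x) = 4
So f'(g(2)) * g'(2)
= 2 * 12 * 4
= 96

96


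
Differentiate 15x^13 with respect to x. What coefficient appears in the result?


We apply the power rule: d/dx [ax^n] = a*n * x^(n-1)
d/dx [15x^13]
= 15 * 13 * x^(13-1)
= 195x^12
The coefficient is 195

195


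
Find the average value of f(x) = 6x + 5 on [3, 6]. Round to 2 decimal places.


Average value = 1/(b-a) * integral from a to b of f(x) dx
First compute the integral of 6x + 5:
F(x) = 3x^2 + 5x
F(6) = 3 * 36 + 5 * 6 = 138
F(3) = 3 * 9 + 5 * 3 = 42
Integral = 138 - 42 = 96
Average = 96 / (6 - 3) = 96 / 3
= 32 = 32.00

32.00


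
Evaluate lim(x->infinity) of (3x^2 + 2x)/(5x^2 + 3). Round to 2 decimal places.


For limits at infinity with equal-degree polynomials,
we compare leading coefficients.
Numerator leading term: 3x^2
Denominator leading term: 5x^2
Divide both by x^2:
lim = (3 + 2/x) / (5 + 3/x^2)
As x -> infinity, the 1/x and 1/x^2 terms vanish:
= 3/5 = 0.60

0.60


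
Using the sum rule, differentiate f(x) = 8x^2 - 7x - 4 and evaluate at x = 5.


Differentiate term by term using power and sum rules:
f(x) = 8x^2 - 7x - 4
f'(x) = 16x - 7
Substitute x = 5:
f'(5) = 16 * 5 - 7
= 80 - 7
= 73

73


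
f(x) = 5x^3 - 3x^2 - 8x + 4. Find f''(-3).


First derivative:
f'(x) = 15x^2 - 6x - 8
Second derivative:
f''(x) = 30x - 6
Substitute x = -3:
f''(-3) = 30 * (-3) - 6
= -90 - 6
= -96

-96


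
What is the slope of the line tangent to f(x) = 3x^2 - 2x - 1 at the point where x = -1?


The slope of the tangent line equals f'(x) at the point.
f(x) = 3x^2 - 2x - 1
f'(x) = 6x - 2
At x = -1:
f'(-1) = 6 * (-1) - 2
= -6 - 2
= -8

-8


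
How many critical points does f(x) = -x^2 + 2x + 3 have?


Find where f'(x) = 0:
f'(x) = -2x + 2
Set f'(x) = 0:
-2x + 2 = 0
x = -2 / (-2) = 1
This is a linear equation in x, so there is exactly one solution.
Number of critical points: 1

1


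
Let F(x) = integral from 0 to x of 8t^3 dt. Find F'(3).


By the Fundamental Theorem of Calculus (Part 1):
If F(x) = integral from 0 to x of f(t) dt, then F'(x) = f(x)
Here f(t) = 8t^3
So F'(x) = 8x^3
Evaluate at x = 3:
F'(3) = 8 * 3^3
= 8 * 27
= 216

216


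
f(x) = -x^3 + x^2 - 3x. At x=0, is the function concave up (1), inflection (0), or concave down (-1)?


Concavity is determined by the sign of f''(x).
f(x) = -x^3 + x^2 - 3x
f'(x) = -3x^2 + 2x - 3
f''(x) = -6x + 2
f''(0) = -6 * 0 + 2
= 0 + 2
= 2
Since f''(0) > 0, the function is concave up (1)

1


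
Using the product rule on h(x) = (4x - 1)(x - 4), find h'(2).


Let u(x) = 4x - 1 and v(x) = x - 4
u'(x) = 4
v'(x) = 1
Product rule: h'(x) = u'(x)*v(x) + u(x)*v'(x)
= 4 * (x - 4) + (4x - 1) * 1
At x = 2:
u(2) = 4 * 2 - 1 = 7
v(2) = 1 * 2 - 4 = -2
h'(2) = 4 * (-2) + 7 * 1
= -8 + 7
= -1

-1


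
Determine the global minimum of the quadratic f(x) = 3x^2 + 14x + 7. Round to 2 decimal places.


For a quadratic f(x) = ax^2 + bx + c with a > 0, the minimum is at the vertex.
Vertex x-coordinate: x = -b/(2a)
x = -(14) / (2 * 3)
x = -14/6 = -7/3
Substitute back to find the minimum value:
f(-7/3) = 3 * (-7/3)^2 + 14 * (-7/3) + 7
= 49/3 - 98/3 + 7
= -28/3 ≈ -9.33

-9.33


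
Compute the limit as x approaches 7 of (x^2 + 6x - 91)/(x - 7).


Direct substitution gives 0/0, so we factor the numerator.
Factor: (x^2 + 6x - 91) = (x - 7)(x + 13)
Cancel the common factor (x - 7):
(x^2 + 6x - 91)/(x - 7) = (x + 13)
Now substitute x = 7:
= (7) - (-13) = 20

20


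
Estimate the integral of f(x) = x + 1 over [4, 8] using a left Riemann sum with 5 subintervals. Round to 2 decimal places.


Left Riemann sum uses left endpoints of each subinterval.
Interval: [4, 8], n = 5
dx = (8 - 4) / 5 = 4/5
Left endpoints: [4, 24/5, 28/5, 32/5, 36/5]
f values: [5, 29/5, 33/5, 37/5, 41/5]
Sum = dx * (sum of f values)
= 4/5 * 33
= 132/5 = 26.40

26.40


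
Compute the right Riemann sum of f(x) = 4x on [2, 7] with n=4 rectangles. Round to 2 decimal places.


Right Riemann sum uses right endpoints of each subinterval.
Interval: [2, 7], n = 4
dx = (7 - 2) / 4 = 5/4
Right endpoints: [13/4, 9/2, 23/4, 7]
f values: [13, 18, 23, 28]
Sum = dx * (sum of f values)
= 5/4 * 82
= 205/2 = 102.50

102.50


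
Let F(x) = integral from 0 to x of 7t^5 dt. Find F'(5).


By the Fundamental Theorem of Calculus (Part 1):
If F(x) = integral from 0 to x of f(t) dt, then F'(x) = f(x)
Here f(t) = 7t^5
So F'(x) = 7x^5
Evaluate at x = 5:
F'(5) = 7 * 5^5
= 7 * 3125
= 21875

21875


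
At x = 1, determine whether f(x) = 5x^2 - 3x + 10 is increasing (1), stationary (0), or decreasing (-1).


Compute f'(x) to determine behavior:
f'(x) = 10x - 3
f'(1) = 10 * 1 - 3
= 10 - 3
= 7
Since f'(1) > 0, the function is increasing (1)

1


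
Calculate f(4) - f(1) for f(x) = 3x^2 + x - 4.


Net change = f(b) - f(a)
f(x) = 3x^2 + x - 4
Compute f(4):
f(4) = 3 * 4^2 + 1 * 4 - 4
= 48 + 4 - 4
= 48
Compute f(1):
f(1) = 3 * 1^2 + 1 * 1 - 4
= 3 + 1 - 4
= 0
Net change = 48 - 0 = 48

48


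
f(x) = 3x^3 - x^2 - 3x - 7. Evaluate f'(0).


Differentiate f(x) = 3x^3 - x^2 - 3x - 7 term by term:
f'(x) = 9x^2 - 2x - 3
Substitute x = 0:
f'(0) = 9 * 0^2 - 2 * 0 - 3
= 0 + 0 - 3
= -3

-3


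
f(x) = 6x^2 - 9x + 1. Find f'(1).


Differentiate term by term using power and sum rules:
f(x) = 6x^2 - 9x + 1
f'(x) = 12x - 9
Substitute x = 1:
f'(1) = 12 * 1 - 9
= 12 - 9
= 3

3


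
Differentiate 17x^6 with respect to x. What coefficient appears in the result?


We apply the power rule: d/dx [ax^n] = a*n * x^(n-1)
d/dx [17x^6]
= 17 * 6 * x^(6-1)
= 102x^5
The coefficient is 102

102


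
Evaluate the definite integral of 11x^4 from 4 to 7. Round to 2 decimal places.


Find the antiderivative of 11x^4:
F(x) = 11/5 * x^5
Apply the Fundamental Theorem of Calculus:
F(7) - F(4)
= 11/5 * 7^5 - 11/5 * 4^5
= 11/5 * (16807 - 1024)
= 11/5 * 15783
= 173613/5 = 34722.60

34722.60


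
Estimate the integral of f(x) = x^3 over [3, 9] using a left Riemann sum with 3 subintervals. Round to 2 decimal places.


Left Riemann sum uses left endpoints of each subinterval.
Interval: [3, 9], n = 3
dx = (9 - 3) / 3 = 2
Left endpoints: [3, 5, 7]
f values: [27, 125, 343]
Sum = dx * (sum of f values)
= 2 * 495
= 990 = 990.00

990.00


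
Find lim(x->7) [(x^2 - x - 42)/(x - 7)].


Direct substitution gives 0/0, so we factor the numerator.
Factor: (x^2 - x - 42) = (x - 7)(x + 6)
Cancel the common factor (x - 7):
(x^2 - x - 42)/(x - 7) = (x + 6)
Now substitute x = 7:
= (7) - (-6) = 13

13


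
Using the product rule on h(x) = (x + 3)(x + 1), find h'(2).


Let u(x) = x + 3 and v(x) = x + 1
u'(x) = 1
v'(x) = 1
Product rule: h'(x) = u'(x)*v(x) + u(x)*v'(x)
= 1 * (x + 1) + (x + 3) * 1
At x = 2:
u(2) = 1 * 2 + 3 = 5
v(2) = 1 * 2 + 1 = 3
h'(2) = 1 * 3 + 5 * 1
= 3 + 5
= 8

8


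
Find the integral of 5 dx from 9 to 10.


The integral of a constant k over [a, b] equals k * (b - a).
integral from 9 to 10 of 5 dx
= 5 * (10 - 9)
= 5 * 1
= 5

5


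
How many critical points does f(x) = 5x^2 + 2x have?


Find where f'(x) = 0:
f'(x) = 10x + 2
Set f'(x) = 0:
10x + 2 = 0
x = -2 / 10 = -1/5
This is a linear equation in x, so there is exactly one solution.
Number of critical points: 1

1


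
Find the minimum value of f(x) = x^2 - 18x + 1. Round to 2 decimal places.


For a quadratic f(x) = ax^2 + bx + c with a > 0, the minimum is at the vertex.
Vertex x-coordinate: x = -b/(2a)
x = -(-18) / (2 * 1)
x = 18/2 = 9
Substitute back to find the minimum value:
f(9) = 1 * 9^2 - 18 * 9 + 1
= 81 - 162 + 1
= -80 = -80.00

-80.00


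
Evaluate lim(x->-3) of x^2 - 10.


Since polynomials are continuous, we use direct substitution.
lim(x->-3) of x^2 - 10
= 1 * (-3)^2 + 0 * (-3) - 10
= 9 + 0 - 10
= -1

-1


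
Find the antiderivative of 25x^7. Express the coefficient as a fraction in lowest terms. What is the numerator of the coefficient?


Apply the power rule for integration:
integral of ax^n dx = a/(n+1) * x^(n+1) + C
integral of 25x^7 dx
= 25/8 * x^8 + C
The coefficient in lowest terms is 25/8, and its numerator is 25

25


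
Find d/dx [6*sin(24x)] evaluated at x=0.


Apply the chain rule to differentiate 6*sin(24x):
d/dx [6*sin(24x)]
= 6 * cos(24x) * d/dx(24x)
= 6 * 24 * cos(24x)
= 144 * cos(24x)
Evaluate at x = 0:
= 144 * cos(0)
= 144 * 1
= 144

144


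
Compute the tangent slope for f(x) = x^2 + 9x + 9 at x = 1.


The slope of the tangent line equals f'(x) at the point.
f(x) = x^2 + 9x + 9
f'(x) = 2x + 9
At x = 1:
f'(1) = 2 * 1 + 9
= 2 + 9
= 11

11


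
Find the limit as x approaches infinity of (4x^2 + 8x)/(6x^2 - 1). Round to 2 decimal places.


For limits at infinity with equal-degree polynomials,
we compare leading coefficients.
Numerator leading term: 4x^2
Denominator leading term: 6x^2
Divide both by x^2:
lim = (4 + 8/x) / (6 - 1/x^2)
As x -> infinity, the 1/x and 1/x^2 terms vanish:
= 4/6 = 2/3 ≈ 0.67

0.67


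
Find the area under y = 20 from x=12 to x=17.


The area under a constant function y = 20 is a rectangle.
Width = 17 - 12 = 5
Height = 20
Area = width * height
= 5 * 20
= 100

100


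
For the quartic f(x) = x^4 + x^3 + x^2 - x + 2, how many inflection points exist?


Inflection points occur where f''(x) = 0 and concavity changes.
f(x) = x^4 + x^3 + x^2 - x + 2
f'(x) = 4x^3 + 3x^2 + 2x - 1
f''(x) = 12x^2 + 6x + 2
This is a quadratic in x. Use the discriminant to count real roots.
Discriminant = (6)^2 - 4 * 12 * 2
= 36 - 96
= -60
Since discriminant < 0, f''(x) = 0 has no real solutions.
Number of inflection points: 0

0


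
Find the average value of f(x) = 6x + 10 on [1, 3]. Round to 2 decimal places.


Average value = 1/(b-a) * integral from a to b of f(x) dx
First compute the integral of 6x + 10:
F(x) = 3x^2 + 10x
F(3) = 3 * 9 + 10 * 3 = 57
F(1) = 3 * 1 + 10 * 1 = 13
Integral = 57 - 13 = 44
Average = 44 / (3 - 1) = 44 / 2
= 22 = 22.00

22.00


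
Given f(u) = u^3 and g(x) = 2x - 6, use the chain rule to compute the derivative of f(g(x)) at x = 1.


Using the chain rule: (f(g(x)))' = f'(g(x)) * g'(x)
First, find g(1):
g(1) = 2 * 1 - 6 = -4
Next, f'(u) = 3u^2
And g'(x) = 2
So f'(g(1)) * g'(1)
= 3 * (-4)^2 * 2
= 3 * 16 * 2
= 96

96


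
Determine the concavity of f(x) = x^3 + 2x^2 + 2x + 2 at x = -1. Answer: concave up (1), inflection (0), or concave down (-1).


Concavity is determined by the sign of f''(x).
f(x) = x^3 + 2x^2 + 2x + 2
f'(x) = 3x^2 + 4x + 2
f''(x) = 6x + 4
f''(-1) = 6 * (-1) + 4
= -6 + 4
= -2
Since f''(-1) < 0, the function is concave down (-1)

-1


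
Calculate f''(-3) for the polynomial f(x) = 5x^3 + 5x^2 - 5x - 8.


First derivative:
f'(x) = 15x^2 + 10x - 5
Second derivative:
f''(x) = 30x + 10
Substitute x = -3:
f''(-3) = 30 * (-3) + 10
= -90 + 10
= -80

-80


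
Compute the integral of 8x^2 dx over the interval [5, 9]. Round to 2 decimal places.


Find the antiderivative of 8x^2:
F(x) = 8/3 * x^3
Apply the Fundamental Theorem of Calculus:
F(9) - F(5)
= 8/3 * 9^3 - 8/3 * 5^3
= 8/3 * (729 - 125)
= 8/3 * 604
= 4832/3 ≈ 1610.67

1610.67


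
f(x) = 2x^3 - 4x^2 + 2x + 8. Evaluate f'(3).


Differentiate f(x) = 2x^3 - 4x^2 + 2x + 8 term by term:
f'(x) = 6x^2 - 8x + 2
Substitute x = 3:
f'(3) = 6 * 3^2 - 8 * 3 + 2
= 54 - 24 + 2
= 32

32


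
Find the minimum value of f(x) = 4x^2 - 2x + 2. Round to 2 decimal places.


For a quadratic f(x) = ax^2 + bx + c with a > 0, the minimum is at the vertex.
Vertex x-coordinate: x = -b/(2a)
x = -(-2) / (2 * 4)
x = 2/8 = 1/4
Substitute back to find the minimum value:
f(1/4) = 4 * (1/4)^2 - 2 * (1/4) + 2
= 1/4 - 1/2 + 2
= 7/4 = 1.75

1.75


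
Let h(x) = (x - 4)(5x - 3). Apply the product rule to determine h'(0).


Let u(x) = x - 4 and v(x) = 5x - 3
u'(x) = 1
v'(x) = 5
Product rule: h'(x) = u'(x)*v(x) + u(x)*v'(x)
= 1 * (5x - 3) + (x - 4) * 5
At x = 0:
u(0) = 1 * 0 - 4 = -4
v(0) = 5 * 0 - 3 = -3
h'(0) = 1 * (-3) + (-4) * 5
= -3 - 20
= -23

-23


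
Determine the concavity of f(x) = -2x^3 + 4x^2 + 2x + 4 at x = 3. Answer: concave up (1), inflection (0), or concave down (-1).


Concavity is determined by the sign of f''(x).
f(x) = -2x^3 + 4x^2 + 2x + 4
f'(x) = -6x^2 + 8x + 2
f''(x) = -12x + 8
f''(3) = -12 * 3 + 8
= -36 + 8
= -28
Since f''(3) < 0, the function is concave down (-1)

-1


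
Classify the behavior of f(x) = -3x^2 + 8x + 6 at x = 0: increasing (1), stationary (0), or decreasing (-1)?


Compute f'(x) to determine behavior:
f'(x) = -6x + 8
f'(0) = -6 * 0 + 8
= 0 + 8
= 8
Since f'(0) > 0, the function is increasing (1)

1


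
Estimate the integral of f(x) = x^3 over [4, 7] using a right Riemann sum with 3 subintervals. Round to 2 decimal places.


Right Riemann sum uses right endpoints of each subinterval.
Interval: [4, 7], n = 3
dx = (7 - 4) / 3 = 1
Right endpoints: [5, 6, 7]
f values: [125, 216, 343]
Sum = dx * (sum of f values)
= 1 * 684
= 684 = 684.00

684.00


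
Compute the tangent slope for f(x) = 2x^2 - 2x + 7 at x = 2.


The slope of the tangent line equals f'(x) at the point.
f(x) = 2x^2 - 2x + 7
f'(x) = 4x - 2
At x = 2:
f'(2) = 4 * 2 - 2
= 8 - 2
= 6

6


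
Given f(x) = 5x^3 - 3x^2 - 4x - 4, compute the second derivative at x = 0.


First derivative:
f'(x) = 15x^2 - 6x - 4
Second derivative:
f''(x) = 30x - 6
Substitute x = 0:
f''(0) = 30 * 0 - 6
= 0 - 6
= -6

-6


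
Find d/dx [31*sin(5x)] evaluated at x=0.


Apply the chain rule to differentiate 31*sin(5x):
d/dx [31*sin(5x)]
= 31 * cos(5x) * d/dx(5x)
= 31 * 5 * cos(5x)
= 155 * cos(5x)
Evaluate at x = 0:
= 155 * cos(0)
= 155 * 1
= 155

155


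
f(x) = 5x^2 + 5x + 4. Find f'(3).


Differentiate term by term using power and sum rules:
f(x) = 5x^2 + 5x + 4
f'(x) = 10x + 5
Substitute x = 3:
f'(3) = 10 * 3 + 5
= 30 + 5
= 35

35


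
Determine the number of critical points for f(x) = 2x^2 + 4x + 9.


Find where f'(x) = 0:
f'(x) = 4x + 4
Set f'(x) = 0:
4x + 4 = 0
x = -4 / 4 = -1
This is a linear equation in x, so there is exactly one solution.
Number of critical points: 1

1


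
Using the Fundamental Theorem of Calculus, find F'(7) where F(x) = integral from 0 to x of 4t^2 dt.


By the Fundamental Theorem of Calculus (Part 1):
If F(x) = integral from 0 to x of f(t) dt, then F'(x) = f(x)
Here f(t) = 4t^2
So F'(x) = 4x^2
Evaluate at x = 7:
F'(7) = 4 * 7^2
= 4 * 49
= 196

196


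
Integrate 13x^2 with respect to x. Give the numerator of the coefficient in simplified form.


Apply the power rule for integration:
integral of ax^n dx = a/(n+1) * x^(n+1) + C
integral of 13x^2 dx
= 13/3 * x^3 + C
The coefficient in lowest terms is 13/3, and its numerator is 13

13


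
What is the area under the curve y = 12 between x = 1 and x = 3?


The area under a constant function y = 12 is a rectangle.
Width = 3 - 1 = 2
Height = 12
Area = width * height
= 2 * 12
= 24

24


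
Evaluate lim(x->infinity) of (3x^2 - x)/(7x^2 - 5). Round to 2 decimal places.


For limits at infinity with equal-degree polynomials,
we compare leading coefficients.
Numerator leading term: 3x^2
Denominator leading term: 7x^2
Divide both by x^2:
lim = (3 - 1/x) / (7 - 5/x^2)
As x -> infinity, the 1/x and 1/x^2 terms vanish:
= 3/7 ≈ 0.43

0.43


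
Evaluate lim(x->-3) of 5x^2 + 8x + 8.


Since polynomials are continuous, we use direct substitution.
lim(x->-3) of 5x^2 + 8x + 8
= 5 * (-3)^2 + 8 * (-3) + 8
= 45 - 24 + 8
= 29

29


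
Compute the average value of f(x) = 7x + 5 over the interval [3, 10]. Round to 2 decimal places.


Average value = 1/(b-a) * integral from a to b of f(x) dx
First compute the integral of 7x + 5:
F(x) = (7/2)x^2 + 5x
F(10) = 7/2 * 100 + 5 * 10 = 400
F(3) = 7/2 * 9 + 5 * 3 = 93/2
Integral = 400 - 93/2 = 707/2
Average = (707/2) / (10 - 3) = (707/2) / 7
= 101/2 = 50.50

50.50


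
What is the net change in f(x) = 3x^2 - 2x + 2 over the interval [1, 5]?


Net change = f(b) - f(a)
f(x) = 3x^2 - 2x + 2
Compute f(5):
f(5) = 3 * 5^2 - 2 * 5 + 2
= 75 - 10 + 2
= 67
Compute f(1):
f(1) = 3 * 1^2 - 2 * 1 + 2
= 3 - 2 + 2
= 3
Net change = 67 - 3 = 64

64


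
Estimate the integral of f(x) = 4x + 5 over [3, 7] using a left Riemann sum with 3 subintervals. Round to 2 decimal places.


Left Riemann sum uses left endpoints of each subinterval.
Interval: [3, 7], n = 3
dx = (7 - 3) / 3 = 4/3
Left endpoints: [3, 13/3, 17/3]
f values: [17, 67/3, 83/3]
Sum = dx * (sum of f values)
= 4/3 * 67
= 268/3 ≈ 89.33

89.33


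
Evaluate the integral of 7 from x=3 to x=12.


The integral of a constant k over [a, b] equals k * (b - a).
integral from 3 to 12 of 7 dx
= 7 * (12 - 3)
= 7 * 9
= 63

63


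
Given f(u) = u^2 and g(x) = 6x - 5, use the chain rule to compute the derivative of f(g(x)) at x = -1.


Using the chain rule: (f(g(x)))' = f'(g(x)) * g'(x)
First, find g(-1):
g(-1) = 6 * (-1) - 5 = -11
Next, f'(u) = 2u
And g'(x) = 6
So f'(g(-1)) * g'(-1)
= 2 * (-11) * 6
= -132

-132


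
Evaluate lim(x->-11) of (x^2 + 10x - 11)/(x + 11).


Direct substitution gives 0/0, so we factor the numerator.
Factor: (x^2 + 10x - 11) = (x + 11)(x - 1)
Cancel the common factor (x + 11):
(x^2 + 10x - 11)/(x + 11) = (x - 1)
Now substitute x = -11:
= (-11) - (1) = -12

-12


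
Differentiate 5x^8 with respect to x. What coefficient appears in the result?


We apply the power rule: d/dx [ax^n] = a*n * x^(n-1)
d/dx [5x^8]
= 5 * 8 * x^(8-1)
= 40x^7
The coefficient is 40

40


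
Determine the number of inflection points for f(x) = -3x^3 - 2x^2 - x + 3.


Inflection points occur where f''(x) = 0 and concavity changes.
f(x) = -3x^3 - 2x^2 - x + 3
f'(x) = -9x^2 - 4x - 1
f''(x) = -18x - 4
Set f''(x) = 0:
-18x - 4 = 0
x = 4 / (-18) = -2/9
Since f''(x) is linear (degree 1), it changes sign at this point.
Therefore there is exactly 1 inflection point.

1


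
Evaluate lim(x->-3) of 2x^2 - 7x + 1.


Since polynomials are continuous, we use direct substitution.
lim(x->-3) of 2x^2 - 7x + 1
= 2 * (-3)^2 - 7 * (-3) + 1
= 18 + 21 + 1
= 40

40


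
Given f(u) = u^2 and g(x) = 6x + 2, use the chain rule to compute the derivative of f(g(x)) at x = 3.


Using the chain rule: (f(g(x)))' = f'(g(x)) * g'(x)
First, find g(3):
g(3) = 6 * 3 + 2 = 20
Next, f'(u) = 2u
And g'(x) = 6
So f'(g(3)) * g'(3)
= 2 * 20 * 6
= 240

240


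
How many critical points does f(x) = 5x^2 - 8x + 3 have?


Find where f'(x) = 0:
f'(x) = 10x - 8
Set f'(x) = 0:
10x - 8 = 0
x = 8 / 10 = 4/5
This is a linear equation in x, so there is exactly one solution.
Number of critical points: 1

1


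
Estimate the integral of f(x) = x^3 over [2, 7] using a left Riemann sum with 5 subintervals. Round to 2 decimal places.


Left Riemann sum uses left endpoints of each subinterval.
Interval: [2, 7], n = 5
dx = (7 - 2) / 5 = 1
Left endpoints: [2, 3, 4, 5, 6]
f values: [8, 27, 64, 125, 216]
Sum = dx * (sum of f values)
= 1 * 440
= 440 = 440.00

440.00


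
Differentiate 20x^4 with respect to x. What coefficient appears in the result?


We apply the power rule: d/dx [ax^n] = a*n * x^(n-1)
d/dx [20x^4]
= 20 * 4 * x^(4-1)
= 80x^3
The coefficient is 80

80


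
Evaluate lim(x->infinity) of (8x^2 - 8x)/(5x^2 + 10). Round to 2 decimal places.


For limits at infinity with equal-degree polynomials,
we compare leading coefficients.
Numerator leading term: 8x^2
Denominator leading term: 5x^2
Divide both by x^2:
lim = (8 - 8/x) / (5 + 10/x^2)
As x -> infinity, the 1/x and 1/x^2 terms vanish:
= 8/5 = 1.60

1.60


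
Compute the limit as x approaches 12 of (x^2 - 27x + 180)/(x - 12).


Direct substitution gives 0/0, so we factor the numerator.
Factor: (x^2 - 27x + 180) = (x - 12)(x - 15)
Cancel the common factor (x - 12):
(x^2 - 27x + 180)/(x - 12) = (x - 15)
Now substitute x = 12:
= (12) - (15) = -3

-3


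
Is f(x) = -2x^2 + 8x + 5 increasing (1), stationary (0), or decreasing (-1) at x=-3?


Compute f'(x) to determine behavior:
f'(x) = -4x + 8
f'(-3) = -4 * (-3) + 8
= 12 + 8
= 20
Since f'(-3) > 0, the function is increasing (1)

1


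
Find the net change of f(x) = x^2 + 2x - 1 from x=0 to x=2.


Net change = f(b) - f(a)
f(x) = x^2 + 2x - 1
Compute f(2):
f(2) = 1 * 2^2 + 2 * 2 - 1
= 4 + 4 - 1
= 7
Compute f(0):
f(0) = 1 * 0^2 + 2 * 0 - 1
= 0 + 0 - 1
= -1
Net change = 7 - (-1) = 8

8


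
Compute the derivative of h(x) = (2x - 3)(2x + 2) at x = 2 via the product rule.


Let u(x) = 2x - 3 and v(x) = 2x + 2
u'(x) = 2
v'(x) = 2
Product rule: h'(x) = u'(x)*v(x) + u(x)*v'(x)
= 2 * (2x + 2) + (2x - 3) * 2
At x = 2:
u(2) = 2 * 2 - 3 = 1
v(2) = 2 * 2 + 2 = 6
h'(2) = 2 * 6 + 1 * 2
= 12 + 2
= 14

14


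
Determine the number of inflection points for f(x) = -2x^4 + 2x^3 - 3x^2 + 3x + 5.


Inflection points occur where f''(x) = 0 and concavity changes.
f(x) = -2x^4 + 2x^3 - 3x^2 + 3x + 5
f'(x) = -8x^3 + 6x^2 - 6x + 3
f''(x) = -24x^2 + 12x - 6
This is a quadratic in x. Use the discriminant to count real roots.
Discriminant = (12)^2 - 4 * (-24) * (-6)
= 144 - 576
= -432
Since discriminant < 0, f''(x) = 0 has no real solutions.
Number of inflection points: 0

0


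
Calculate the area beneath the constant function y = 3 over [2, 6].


The area under a constant function y = 3 is a rectangle.
Width = 6 - 2 = 4
Height = 3
Area = width * height
= 4 * 3
= 12

12


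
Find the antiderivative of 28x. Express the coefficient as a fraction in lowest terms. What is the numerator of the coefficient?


Apply the power rule for integration:
integral of ax^n dx = a/(n+1) * x^(n+1) + C
integral of 28x dx
= 28/2 * x^2 + C
= 14 * x^2 + C
The coefficient in lowest terms is 14 = 14/1, so its numerator is 14

14


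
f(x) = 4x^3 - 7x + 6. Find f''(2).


First derivative:
f'(x) = 12x^2 - 7
Second derivative:
f''(x) = 24x
Substitute x = 2:
f''(2) = 24 * 2 + 0
= 48 + 0
= 48

48


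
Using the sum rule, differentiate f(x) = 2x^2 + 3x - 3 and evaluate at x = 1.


Differentiate term by term using power and sum rules:
f(x) = 2x^2 + 3x - 3
f'(x) = 4x + 3
Substitute x = 1:
f'(1) = 4 * 1 + 3
= 4 + 3
= 7

7


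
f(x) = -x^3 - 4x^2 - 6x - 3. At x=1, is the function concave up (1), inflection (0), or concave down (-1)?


Concavity is determined by the sign of f''(x).
f(x) = -x^3 - 4x^2 - 6x - 3
f'(x) = -3x^2 - 8x - 6
f''(x) = -6x - 8
f''(1) = -6 * 1 - 8
= -6 - 8
= -14
Since f''(1) < 0, the function is concave down (-1)

-1


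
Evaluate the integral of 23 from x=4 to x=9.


The integral of a constant k over [a, b] equals k * (b - a).
integral from 4 to 9 of 23 dx
= 23 * (9 - 4)
= 23 * 5
= 115

115


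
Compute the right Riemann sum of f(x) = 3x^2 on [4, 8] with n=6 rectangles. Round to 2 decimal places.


Right Riemann sum uses right endpoints of each subinterval.
Interval: [4, 8], n = 6
dx = (8 - 4) / 6 = 2/3
Right endpoints: [14/3, 16/3, 6, 20/3, 22/3, 8]
f values: [196/3, 256/3, 108, 400/3, 484/3, 192]
Sum = dx * (sum of f values)
= 2/3 * 2236/3
= 4472/9 ≈ 496.89

496.89
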